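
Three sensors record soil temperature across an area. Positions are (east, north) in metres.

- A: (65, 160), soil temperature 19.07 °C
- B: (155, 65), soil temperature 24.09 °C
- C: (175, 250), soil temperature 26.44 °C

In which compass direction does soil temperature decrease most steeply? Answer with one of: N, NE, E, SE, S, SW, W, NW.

With T = a·x + b·y + c and A as origin, the differences give:
  90·a + (-95)·b = +5.02
  110·a + 90·b = +7.37
Eliminate b (×90 and ×(-95), subtract): 18550·a = 1151.950 → a = ∂T/∂x = +0.06210
Back-substitute: b = ∂T/∂y = +0.005989.
Steepest decrease is along −∇f = (-0.06210 E, -0.005989 N) → west.

W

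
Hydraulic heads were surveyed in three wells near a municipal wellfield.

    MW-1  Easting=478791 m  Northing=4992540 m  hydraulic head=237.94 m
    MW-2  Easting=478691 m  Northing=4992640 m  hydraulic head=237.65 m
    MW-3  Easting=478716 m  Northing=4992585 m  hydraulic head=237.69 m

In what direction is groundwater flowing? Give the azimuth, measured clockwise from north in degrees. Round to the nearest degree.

Differences from MW-1: to MW-2 (Δx, Δy, Δh) = (-100, 100, -0.29); to MW-3 = (-75, 45, -0.25).
Determinant of the coordinate differences = (-100)·45 − (-75)·100 = 3000.
∂h/∂x = [(-0.29)·45 − (-0.25)·100] / 3000 = +0.003983
∂h/∂y = [(-100)·(-0.25) − (-75)·(-0.29)] / 3000 = +0.001083
Flow direction (−∇h) has components (-0.003983 E, -0.001083 N).
Azimuth = atan2(E, N) = atan2(-0.003983, -0.001083) = 254.8° ≈ 255°.

255°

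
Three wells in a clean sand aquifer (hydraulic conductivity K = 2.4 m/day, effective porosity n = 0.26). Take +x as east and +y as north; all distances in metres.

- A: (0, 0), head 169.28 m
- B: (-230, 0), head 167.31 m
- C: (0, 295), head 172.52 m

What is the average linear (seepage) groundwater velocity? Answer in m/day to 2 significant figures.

∂h/∂x = (167.31 − 169.28) / (-230 − 0) = +0.008565
∂h/∂y = (172.52 − 169.28) / (295 − 0) = +0.01098
|∇h| = √(0.008565² + 0.01098²) = 0.01393
Seepage velocity v = K·i/n = 2.4 × 0.01393 / 0.26 = 0.1286 m/day.

0.13 m/day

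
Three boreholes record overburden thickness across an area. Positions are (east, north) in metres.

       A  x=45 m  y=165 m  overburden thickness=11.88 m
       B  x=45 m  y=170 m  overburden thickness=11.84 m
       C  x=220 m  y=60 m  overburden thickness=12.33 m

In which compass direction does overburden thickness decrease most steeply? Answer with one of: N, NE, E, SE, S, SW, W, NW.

N

Differences from A: to B (Δx, Δy, Δh) = (0, 5, -0.04); to C = (175, -105, +0.45).
Determinant of the coordinate differences = 0·(-105) − 175·5 = -875.
∂d/∂x = [(-0.04)·(-105) − (+0.45)·5] / -875 = -0.002229
∂d/∂y = [0·(+0.45) − 175·(-0.04)] / -875 = -0.008000
Steepest decrease is along −∇f = (+0.002229 E, +0.008000 N) → north.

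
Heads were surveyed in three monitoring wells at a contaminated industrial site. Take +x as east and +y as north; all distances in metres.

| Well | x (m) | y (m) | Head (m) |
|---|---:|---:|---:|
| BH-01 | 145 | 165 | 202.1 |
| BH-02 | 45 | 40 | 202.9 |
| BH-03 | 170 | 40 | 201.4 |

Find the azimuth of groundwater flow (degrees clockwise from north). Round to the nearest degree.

Three-point gradient (reference BH-01): Δ to BH-02 = (-100, -125, +0.8), Δ to BH-03 = (25, -125, -0.7).
∂h/∂x = -0.01200, ∂h/∂y = +0.003200 (det = 15625).
Flow direction (−∇h) has components (+0.01200 E, -0.003200 N).
Azimuth = atan2(E, N) = atan2(+0.01200, -0.003200) = 104.9° ≈ 105°.

105°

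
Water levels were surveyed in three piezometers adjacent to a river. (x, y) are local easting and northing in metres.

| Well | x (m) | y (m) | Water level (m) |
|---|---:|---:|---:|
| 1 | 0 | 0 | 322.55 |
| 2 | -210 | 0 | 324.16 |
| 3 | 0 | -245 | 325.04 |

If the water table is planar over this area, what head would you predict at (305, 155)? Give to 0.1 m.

318.6 m

∂h/∂x = (324.16 − 322.55) / (-210 − 0) = -0.007667
∂h/∂y = (325.04 − 322.55) / (-245 − 0) = -0.01016
h(305, 155) = 322.55 + (-0.007667)·(305) + (-0.01016)·(155) = 322.55 -2.338 -1.575 = 318.636 m.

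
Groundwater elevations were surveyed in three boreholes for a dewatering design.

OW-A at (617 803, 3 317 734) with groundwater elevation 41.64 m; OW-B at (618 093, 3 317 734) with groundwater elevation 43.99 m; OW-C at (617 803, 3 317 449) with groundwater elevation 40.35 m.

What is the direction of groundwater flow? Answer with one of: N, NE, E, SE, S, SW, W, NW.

∂h/∂x = (43.99 − 41.64) / (618093 − 617803) = +0.008103
∂h/∂y = (40.35 − 41.64) / (3317449 − 3317734) = +0.004526
Flow = −∇h = (-0.008103 east, -0.004526 north), which points southwest.

SW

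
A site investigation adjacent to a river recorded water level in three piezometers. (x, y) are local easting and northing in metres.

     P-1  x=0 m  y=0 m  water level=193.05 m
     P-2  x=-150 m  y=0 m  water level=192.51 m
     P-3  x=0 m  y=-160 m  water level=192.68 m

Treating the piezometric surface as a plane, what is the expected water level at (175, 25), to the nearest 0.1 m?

193.7 m

∂h/∂x = (192.51 − 193.05) / (-150 − 0) = +0.003600
∂h/∂y = (192.68 − 193.05) / (-160 − 0) = +0.002313
h(175, 25) = 193.05 + (+0.003600)·(175) + (+0.002313)·(25) = 193.05 +0.630 +0.058 = 193.738 m.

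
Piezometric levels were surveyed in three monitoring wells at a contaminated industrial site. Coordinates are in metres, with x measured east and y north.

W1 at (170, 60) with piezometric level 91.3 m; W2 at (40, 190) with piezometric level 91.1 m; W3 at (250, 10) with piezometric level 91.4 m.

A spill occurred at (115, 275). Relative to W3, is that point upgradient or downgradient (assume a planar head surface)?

Differences from W1: to W2 (Δx, Δy, Δh) = (-130, 130, -0.2); to W3 = (80, -50, +0.1).
Determinant of the coordinate differences = (-130)·(-50) − 80·130 = -3900.
∂h/∂x = [(-0.2)·(-50) − (+0.1)·130] / -3900 = +0.0007692
∂h/∂y = [(-130)·(+0.1) − 80·(-0.2)] / -3900 = -0.0007692
Head at (115, 275) = 91.3 + (+0.0007692)·(-55) + (-0.0007692)·(215) = 91.09 m.
That is lower than the 91.4 m at W3, so the point is downgradient.

downgradient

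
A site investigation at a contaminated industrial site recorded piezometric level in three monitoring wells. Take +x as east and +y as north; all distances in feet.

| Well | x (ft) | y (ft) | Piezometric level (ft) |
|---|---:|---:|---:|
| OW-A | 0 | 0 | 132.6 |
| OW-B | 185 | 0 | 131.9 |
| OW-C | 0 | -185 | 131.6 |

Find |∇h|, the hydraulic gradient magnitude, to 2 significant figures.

0.0066

∂h/∂x = (131.9 − 132.6) / (185 − 0) = -0.003784
∂h/∂y = (131.6 − 132.6) / (-185 − 0) = +0.005405
|∇h| = √(-0.003784² + 0.005405²) = 0.006598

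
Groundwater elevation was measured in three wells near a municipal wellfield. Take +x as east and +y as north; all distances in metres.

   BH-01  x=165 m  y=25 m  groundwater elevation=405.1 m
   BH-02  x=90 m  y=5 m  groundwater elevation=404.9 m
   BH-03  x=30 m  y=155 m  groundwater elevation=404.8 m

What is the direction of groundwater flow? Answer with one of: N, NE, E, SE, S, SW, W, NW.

W

With h = a·x + b·y + c and BH-01 as origin, the differences give:
  (-75)·a + (-20)·b = -0.2
  (-135)·a + 130·b = -0.3
Eliminate b (×130 and ×(-20), subtract): -12450·a = -32.00 → a = ∂h/∂x = +0.002570
Back-substitute: b = ∂h/∂y = +0.0003614.
Flow = −∇h = (-0.002570 east, -0.0003614 north), which points west.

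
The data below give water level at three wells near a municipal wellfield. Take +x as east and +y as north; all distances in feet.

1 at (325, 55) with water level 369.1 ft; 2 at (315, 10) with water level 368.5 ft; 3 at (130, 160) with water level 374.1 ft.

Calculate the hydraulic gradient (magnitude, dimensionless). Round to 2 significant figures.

Taking 1 as reference: 2−1 = (-10, -45, -0.6); 3−1 = (-195, 105, +5.0).
Determinant of the coordinate differences = (-10)·105 − (-195)·(-45) = -9825.
∂h/∂x = [(-0.6)·105 − (+5.0)·(-45)] / -9825 = -0.01649
∂h/∂y = [(-10)·(+5.0) − (-195)·(-0.6)] / -9825 = +0.01700
|∇h| = √(-0.01649² + 0.01700²) = 0.02368

0.024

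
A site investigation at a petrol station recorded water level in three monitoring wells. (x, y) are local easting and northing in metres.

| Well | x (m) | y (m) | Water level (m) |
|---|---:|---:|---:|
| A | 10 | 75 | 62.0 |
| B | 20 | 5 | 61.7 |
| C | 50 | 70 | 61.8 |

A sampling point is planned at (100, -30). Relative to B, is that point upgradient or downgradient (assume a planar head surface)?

With h = a·x + b·y + c and A as origin, the differences give:
  10·a + (-70)·b = -0.3
  40·a + (-5)·b = -0.2
Eliminate b (×(-5) and ×(-70), subtract): 2750·a = -12.50 → a = ∂h/∂x = -0.004545
Back-substitute: b = ∂h/∂y = +0.003636.
Head at (100, -30) = 62.0 + (-0.004545)·(90) + (+0.003636)·(-105) = 61.21 m.
That is lower than the 61.7 m at B, so the point is downgradient.

downgradient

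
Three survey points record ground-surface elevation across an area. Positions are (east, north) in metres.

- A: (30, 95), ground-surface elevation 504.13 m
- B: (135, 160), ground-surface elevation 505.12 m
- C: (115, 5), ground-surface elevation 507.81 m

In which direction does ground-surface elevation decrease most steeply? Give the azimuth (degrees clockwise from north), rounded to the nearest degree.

Taking A as reference: B−A = (105, 65, +0.99); C−A = (85, -90, +3.68).
Solve a·Δx + b·Δy = Δz: det = 105·(-90) − 85·65 = -14975.
∂z/∂x = [(+0.99)·(-90) − (+3.68)·65] / -14975 = +0.02192
∂z/∂y = [105·(+3.68) − 85·(+0.99)] / -14975 = -0.02018
Steepest decrease is along −∇f: components (-0.02192 E, +0.02018 N).
Azimuth = atan2(-0.02192, +0.02018) = 312.6° ≈ 313°.

313°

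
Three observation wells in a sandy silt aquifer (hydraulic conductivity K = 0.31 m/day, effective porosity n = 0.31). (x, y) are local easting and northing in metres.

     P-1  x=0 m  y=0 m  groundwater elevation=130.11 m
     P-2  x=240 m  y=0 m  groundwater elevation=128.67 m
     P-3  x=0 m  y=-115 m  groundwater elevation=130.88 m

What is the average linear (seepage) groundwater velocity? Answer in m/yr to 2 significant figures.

∂h/∂x = (128.67 − 130.11) / (240 − 0) = -0.006000
∂h/∂y = (130.88 − 130.11) / (-115 − 0) = -0.006696
|∇h| = √(-0.006000² + -0.006696²) = 0.008991
Seepage velocity v = K·i/n = 0.31 × 0.008991 / 0.31 = 0.008991 m/day = 3.284 m/yr.

3.3 m/yr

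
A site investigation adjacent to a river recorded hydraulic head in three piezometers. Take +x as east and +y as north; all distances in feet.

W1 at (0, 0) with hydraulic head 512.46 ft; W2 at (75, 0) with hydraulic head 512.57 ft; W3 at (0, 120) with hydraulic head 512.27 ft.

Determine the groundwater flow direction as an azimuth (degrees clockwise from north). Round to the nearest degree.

∂h/∂x = (512.57 − 512.46) / (75 − 0) = +0.001467
∂h/∂y = (512.27 − 512.46) / (120 − 0) = -0.001583
Flow direction (−∇h) has components (-0.001467 E, +0.001583 N).
Azimuth = atan2(E, N) = atan2(-0.001467, +0.001583) = 317.2° ≈ 317°.

317°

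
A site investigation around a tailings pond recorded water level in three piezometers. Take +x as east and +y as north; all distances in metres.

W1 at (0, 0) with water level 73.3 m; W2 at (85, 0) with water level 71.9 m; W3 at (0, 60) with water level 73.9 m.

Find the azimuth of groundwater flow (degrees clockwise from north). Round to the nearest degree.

121°

∂h/∂x = (71.9 − 73.3) / (85 − 0) = -0.01647
∂h/∂y = (73.9 − 73.3) / (60 − 0) = +0.01000
Flow direction (−∇h) has components (+0.01647 E, -0.01000 N).
Azimuth = atan2(E, N) = atan2(+0.01647, -0.01000) = 121.3° ≈ 121°.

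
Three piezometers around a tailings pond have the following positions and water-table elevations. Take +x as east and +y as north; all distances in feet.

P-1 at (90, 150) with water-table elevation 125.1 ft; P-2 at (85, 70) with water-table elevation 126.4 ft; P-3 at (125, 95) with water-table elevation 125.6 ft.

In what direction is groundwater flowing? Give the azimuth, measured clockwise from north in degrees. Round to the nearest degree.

Differences from P-1: to P-2 (Δx, Δy, Δh) = (-5, -80, +1.3); to P-3 = (35, -55, +0.5).
Determinant of the coordinate differences = (-5)·(-55) − 35·(-80) = 3075.
∂h/∂x = [(+1.3)·(-55) − (+0.5)·(-80)] / 3075 = -0.01024
∂h/∂y = [(-5)·(+0.5) − 35·(+1.3)] / 3075 = -0.01561
Flow direction (−∇h) has components (+0.01024 E, +0.01561 N).
Azimuth = atan2(E, N) = atan2(+0.01024, +0.01561) = 33.3° ≈ 033°.

033°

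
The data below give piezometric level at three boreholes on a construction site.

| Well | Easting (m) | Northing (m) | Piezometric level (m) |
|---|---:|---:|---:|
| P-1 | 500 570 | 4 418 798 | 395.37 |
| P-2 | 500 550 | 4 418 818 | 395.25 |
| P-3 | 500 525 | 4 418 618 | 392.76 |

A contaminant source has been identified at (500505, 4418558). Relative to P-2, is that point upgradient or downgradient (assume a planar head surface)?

Differences from P-1: to P-2 (Δx, Δy, Δh) = (-20, 20, -0.12); to P-3 = (-45, -180, -2.61).
Determinant of the coordinate differences = (-20)·(-180) − (-45)·20 = 4500.
∂h/∂x = [(-0.12)·(-180) − (-2.61)·20] / 4500 = +0.01640
∂h/∂y = [(-20)·(-2.61) − (-45)·(-0.12)] / 4500 = +0.01040
Head at (500505, 4418558) = 395.37 + (+0.01640)·(-65) + (+0.01040)·(-240) = 391.81 m.
That is lower than the 395.25 m at P-2, so the point is downgradient.

downgradient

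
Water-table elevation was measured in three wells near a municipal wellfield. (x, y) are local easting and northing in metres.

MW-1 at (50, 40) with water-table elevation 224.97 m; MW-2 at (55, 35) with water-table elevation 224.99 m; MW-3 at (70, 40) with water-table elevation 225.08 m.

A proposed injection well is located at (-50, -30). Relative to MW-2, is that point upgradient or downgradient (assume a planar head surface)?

Differences from MW-1: to MW-2 (Δx, Δy, Δh) = (5, -5, +0.02); to MW-3 = (20, 0, +0.11).
Determinant of the coordinate differences = 5·0 − 20·(-5) = 100.
∂h/∂x = [(+0.02)·0 − (+0.11)·(-5)] / 100 = +0.005500
∂h/∂y = [5·(+0.11) − 20·(+0.02)] / 100 = +0.001500
Head at (-50, -30) = 224.97 + (+0.005500)·(-100) + (+0.001500)·(-70) = 224.32 m.
That is lower than the 224.99 m at MW-2, so the point is downgradient.

downgradient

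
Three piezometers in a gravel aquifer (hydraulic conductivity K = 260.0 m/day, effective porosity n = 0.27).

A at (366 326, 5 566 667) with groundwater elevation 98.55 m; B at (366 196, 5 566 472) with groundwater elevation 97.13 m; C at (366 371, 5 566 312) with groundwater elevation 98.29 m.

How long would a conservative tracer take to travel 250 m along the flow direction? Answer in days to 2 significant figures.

31 days

Taking A as reference: B−A = (-130, -195, -1.42); C−A = (45, -355, -0.26).
Determinant of the coordinate differences = (-130)·(-355) − 45·(-195) = 54925.
∂h/∂x = [(-1.42)·(-355) − (-0.26)·(-195)] / 54925 = +0.008255
∂h/∂y = [(-130)·(-0.26) − 45·(-1.42)] / 54925 = +0.001779
|∇h| = √(0.008255² + 0.001779²) = 0.008445
Seepage velocity v = K·i/n = 260.0 × 0.008445 / 0.27 = 8.132 m/day.
t = 250 / 8.132 = 30.74 days.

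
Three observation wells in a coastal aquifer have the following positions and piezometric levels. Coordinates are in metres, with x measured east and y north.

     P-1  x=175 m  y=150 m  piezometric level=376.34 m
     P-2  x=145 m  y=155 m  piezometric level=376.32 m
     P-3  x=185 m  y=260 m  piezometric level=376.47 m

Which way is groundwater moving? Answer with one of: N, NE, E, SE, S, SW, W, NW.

SW

Taking P-1 as reference: P-2−P-1 = (-30, 5, -0.02); P-3−P-1 = (10, 110, +0.13).
Solve a·Δx + b·Δy = Δh: det = (-30)·110 − 10·5 = -3350.
∂h/∂x = [(-0.02)·110 − (+0.13)·5] / -3350 = +0.0008507
∂h/∂y = [(-30)·(+0.13) − 10·(-0.02)] / -3350 = +0.001104
Flow = −∇h = (-0.0008507 east, -0.001104 north), which points southwest.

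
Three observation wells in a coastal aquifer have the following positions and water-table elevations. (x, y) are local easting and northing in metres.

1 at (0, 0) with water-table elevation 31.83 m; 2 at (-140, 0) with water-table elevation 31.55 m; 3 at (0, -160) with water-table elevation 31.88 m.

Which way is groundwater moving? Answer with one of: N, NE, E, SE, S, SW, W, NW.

∂h/∂x = (31.55 − 31.83) / (-140 − 0) = +0.002000
∂h/∂y = (31.88 − 31.83) / (-160 − 0) = -0.0003125
Flow = −∇h = (-0.002000 east, +0.0003125 north), which points west.

W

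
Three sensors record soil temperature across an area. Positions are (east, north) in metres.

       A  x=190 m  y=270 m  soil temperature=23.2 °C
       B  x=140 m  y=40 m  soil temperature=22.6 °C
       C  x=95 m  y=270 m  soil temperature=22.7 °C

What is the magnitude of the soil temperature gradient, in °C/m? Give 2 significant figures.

With T = a·x + b·y + c and A as origin, the differences give:
  (-50)·a + (-230)·b = -0.6
  (-95)·a + 0·b = -0.5
Eliminate b (×0 and ×(-230), subtract): -21850·a = -115.00 → a = ∂T/∂x = +0.005263
Back-substitute: b = ∂T/∂y = +0.001465.
|∇f| = √(0.005263² + 0.001465²) = 0.005463 °C/m

0.0055 °C/m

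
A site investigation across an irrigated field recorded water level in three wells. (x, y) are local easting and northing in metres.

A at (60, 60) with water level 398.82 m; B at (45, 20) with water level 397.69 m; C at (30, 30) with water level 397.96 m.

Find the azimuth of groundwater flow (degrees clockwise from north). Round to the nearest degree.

Differences from A: to B (Δx, Δy, Δh) = (-15, -40, -1.13); to C = (-30, -30, -0.86).
Solve a·Δx + b·Δy = Δh: det = (-15)·(-30) − (-30)·(-40) = -750.
∂h/∂x = [(-1.13)·(-30) − (-0.86)·(-40)] / -750 = +0.0006667
∂h/∂y = [(-15)·(-0.86) − (-30)·(-1.13)] / -750 = +0.02800
Flow direction (−∇h) has components (-0.0006667 E, -0.02800 N).
Azimuth = atan2(E, N) = atan2(-0.0006667, -0.02800) = 181.4° ≈ 181°.

181°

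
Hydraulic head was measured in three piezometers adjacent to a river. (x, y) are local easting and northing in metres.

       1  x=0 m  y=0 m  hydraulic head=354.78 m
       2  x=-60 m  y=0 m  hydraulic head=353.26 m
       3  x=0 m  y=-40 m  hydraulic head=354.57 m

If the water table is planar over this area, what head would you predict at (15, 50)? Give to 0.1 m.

∂h/∂x = (353.26 − 354.78) / (-60 − 0) = +0.02533
∂h/∂y = (354.57 − 354.78) / (-40 − 0) = +0.005250
h(15, 50) = 354.78 + (+0.02533)·(15) + (+0.005250)·(50) = 354.78 +0.380 +0.262 = 355.422 m.

355.4 m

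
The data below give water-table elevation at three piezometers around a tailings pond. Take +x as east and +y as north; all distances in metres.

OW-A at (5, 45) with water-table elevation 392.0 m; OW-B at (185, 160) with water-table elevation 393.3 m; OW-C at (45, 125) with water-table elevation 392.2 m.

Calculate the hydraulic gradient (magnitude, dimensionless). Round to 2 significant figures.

0.0084

Differences from OW-A: to OW-B (Δx, Δy, Δh) = (180, 115, +1.3); to OW-C = (40, 80, +0.2).
Determinant of the coordinate differences = 180·80 − 40·115 = 9800.
∂h/∂x = [(+1.3)·80 − (+0.2)·115] / 9800 = +0.008265
∂h/∂y = [180·(+0.2) − 40·(+1.3)] / 9800 = -0.001633
|∇h| = √(0.008265² + -0.001633²) = 0.008425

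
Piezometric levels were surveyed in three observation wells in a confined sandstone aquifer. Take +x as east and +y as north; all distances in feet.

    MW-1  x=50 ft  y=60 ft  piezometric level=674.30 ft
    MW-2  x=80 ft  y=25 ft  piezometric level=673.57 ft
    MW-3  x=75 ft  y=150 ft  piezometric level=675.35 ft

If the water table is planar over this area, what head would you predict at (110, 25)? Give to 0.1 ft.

With h = a·x + b·y + c and MW-1 as origin, the differences give:
  30·a + (-35)·b = -0.73
  25·a + 90·b = +1.05
Eliminate b (×90 and ×(-35), subtract): 3575·a = -28.950 → a = ∂h/∂x = -0.008098
Back-substitute: b = ∂h/∂y = +0.01392.
h(110, 25) = 674.30 + (-0.008098)·(60) + (+0.01392)·(-35) = 674.30 -0.486 -0.487 = 673.327 ft.

673.3 ft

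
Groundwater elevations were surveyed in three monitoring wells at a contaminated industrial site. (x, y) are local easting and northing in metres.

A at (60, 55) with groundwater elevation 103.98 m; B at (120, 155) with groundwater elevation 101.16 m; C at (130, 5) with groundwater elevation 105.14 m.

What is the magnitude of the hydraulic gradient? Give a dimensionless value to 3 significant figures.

Taking A as reference: B−A = (60, 100, -2.82); C−A = (70, -50, +1.16).
Determinant of the coordinate differences = 60·(-50) − 70·100 = -10000.
∂h/∂x = [(-2.82)·(-50) − (+1.16)·100] / -10000 = -0.002500
∂h/∂y = [60·(+1.16) − 70·(-2.82)] / -10000 = -0.02670
|∇h| = √(-0.002500² + -0.02670²) = 0.02682

0.0268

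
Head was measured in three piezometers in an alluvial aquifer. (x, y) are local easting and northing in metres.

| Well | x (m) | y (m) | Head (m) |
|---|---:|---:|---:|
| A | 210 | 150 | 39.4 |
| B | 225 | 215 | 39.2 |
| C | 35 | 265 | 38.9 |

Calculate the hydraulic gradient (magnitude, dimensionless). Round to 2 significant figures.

Differences from A: to B (Δx, Δy, Δh) = (15, 65, -0.2); to C = (-175, 115, -0.5).
Determinant of the coordinate differences = 15·115 − (-175)·65 = 13100.
∂h/∂x = [(-0.2)·115 − (-0.5)·65] / 13100 = +0.0007252
∂h/∂y = [15·(-0.5) − (-175)·(-0.2)] / 13100 = -0.003244
|∇h| = √(0.0007252² + -0.003244²) = 0.003324

0.0033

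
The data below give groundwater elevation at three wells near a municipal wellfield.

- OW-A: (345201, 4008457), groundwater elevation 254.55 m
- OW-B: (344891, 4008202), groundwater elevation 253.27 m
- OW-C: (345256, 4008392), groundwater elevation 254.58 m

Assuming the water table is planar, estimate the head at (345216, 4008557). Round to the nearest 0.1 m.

254.8 m

Differences from OW-A: to OW-B (Δx, Δy, Δh) = (-310, -255, -1.28); to OW-C = (55, -65, +0.03).
Solve a·Δx + b·Δy = Δh: det = (-310)·(-65) − 55·(-255) = 34175.
∂h/∂x = [(-1.28)·(-65) − (+0.03)·(-255)] / 34175 = +0.002658
∂h/∂y = [(-310)·(+0.03) − 55·(-1.28)] / 34175 = +0.001788
h(345216, 4008557) = 254.55 + (+0.002658)·(15) + (+0.001788)·(100) = 254.55 +0.040 +0.179 = 254.769 m.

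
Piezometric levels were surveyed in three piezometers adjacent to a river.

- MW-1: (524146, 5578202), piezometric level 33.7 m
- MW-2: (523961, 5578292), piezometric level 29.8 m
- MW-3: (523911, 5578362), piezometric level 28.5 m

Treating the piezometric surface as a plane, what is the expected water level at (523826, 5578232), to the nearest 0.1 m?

27.6 m

Three-point gradient (reference MW-1): Δ to MW-2 = (-185, 90, -3.9), Δ to MW-3 = (-235, 160, -5.2).
∂h/∂x = +0.01846, ∂h/∂y = -0.005385 (det = -8450).
h(523826, 5578232) = 33.7 + (+0.01846)·(-320) + (-0.005385)·(30) = 33.7 -5.908 -0.162 = 27.631 m.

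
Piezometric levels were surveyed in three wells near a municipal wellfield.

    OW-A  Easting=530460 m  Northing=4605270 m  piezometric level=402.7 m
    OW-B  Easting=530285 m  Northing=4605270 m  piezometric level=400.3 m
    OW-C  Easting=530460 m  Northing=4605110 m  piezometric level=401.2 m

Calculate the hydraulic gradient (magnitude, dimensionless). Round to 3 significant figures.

∂h/∂x = (400.3 − 402.7) / (530285 − 530460) = +0.01371
∂h/∂y = (401.2 − 402.7) / (4605110 − 4605270) = +0.009375
|∇h| = √(0.01371² + 0.009375²) = 0.01661

0.0166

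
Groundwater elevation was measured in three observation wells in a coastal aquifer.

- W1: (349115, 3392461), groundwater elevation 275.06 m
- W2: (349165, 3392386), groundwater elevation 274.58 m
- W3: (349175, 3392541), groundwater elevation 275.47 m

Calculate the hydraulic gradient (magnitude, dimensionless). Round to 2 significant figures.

Differences from W1: to W2 (Δx, Δy, Δh) = (50, -75, -0.48); to W3 = (60, 80, +0.41).
Determinant of the coordinate differences = 50·80 − 60·(-75) = 8500.
∂h/∂x = [(-0.48)·80 − (+0.41)·(-75)] / 8500 = -0.0009000
∂h/∂y = [50·(+0.41) − 60·(-0.48)] / 8500 = +0.005800
|∇h| = √(-0.0009000² + 0.005800²) = 0.005869

0.0059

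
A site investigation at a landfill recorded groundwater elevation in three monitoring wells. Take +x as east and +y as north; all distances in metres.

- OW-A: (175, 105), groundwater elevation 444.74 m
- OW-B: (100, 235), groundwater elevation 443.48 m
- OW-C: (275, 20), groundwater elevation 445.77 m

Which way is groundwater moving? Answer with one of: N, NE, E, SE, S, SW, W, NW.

Taking OW-A as reference: OW-B−OW-A = (-75, 130, -1.26); OW-C−OW-A = (100, -85, +1.03).
Solve a·Δx + b·Δy = Δh: det = (-75)·(-85) − 100·130 = -6625.
∂h/∂x = [(-1.26)·(-85) − (+1.03)·130] / -6625 = +0.004045
∂h/∂y = [(-75)·(+1.03) − 100·(-1.26)] / -6625 = -0.007358
Flow = −∇h = (-0.004045 east, +0.007358 north), which points northwest.

NW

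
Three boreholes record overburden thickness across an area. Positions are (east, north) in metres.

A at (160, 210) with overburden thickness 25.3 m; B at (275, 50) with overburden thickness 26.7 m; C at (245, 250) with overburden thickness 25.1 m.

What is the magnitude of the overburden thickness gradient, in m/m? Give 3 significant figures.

Differences from A: to B (Δx, Δy, Δh) = (115, -160, +1.4); to C = (85, 40, -0.2).
Determinant of the coordinate differences = 115·40 − 85·(-160) = 18200.
∂d/∂x = [(+1.4)·40 − (-0.2)·(-160)] / 18200 = +0.001319
∂d/∂y = [115·(-0.2) − 85·(+1.4)] / 18200 = -0.007802
|∇f| = √(0.001319² + -0.007802²) = 0.007913 m/m

0.00791 m/m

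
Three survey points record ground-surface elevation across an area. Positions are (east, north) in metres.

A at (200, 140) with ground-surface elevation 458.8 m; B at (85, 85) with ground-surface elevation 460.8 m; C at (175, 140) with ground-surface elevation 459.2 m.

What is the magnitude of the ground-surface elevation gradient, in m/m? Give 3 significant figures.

Taking A as reference: B−A = (-115, -55, +2.0); C−A = (-25, 0, +0.4).
Determinant of the coordinate differences = (-115)·0 − (-25)·(-55) = -1375.
∂z/∂x = [(+2.0)·0 − (+0.4)·(-55)] / -1375 = -0.01600
∂z/∂y = [(-115)·(+0.4) − (-25)·(+2.0)] / -1375 = -0.002909
|∇f| = √(-0.01600² + -0.002909²) = 0.01626 m/m

0.0163 m/m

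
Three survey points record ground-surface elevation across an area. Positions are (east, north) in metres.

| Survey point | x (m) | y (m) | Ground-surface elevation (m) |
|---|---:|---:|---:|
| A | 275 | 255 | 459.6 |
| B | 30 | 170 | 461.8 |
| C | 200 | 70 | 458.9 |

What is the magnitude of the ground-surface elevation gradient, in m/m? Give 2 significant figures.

0.015 m/m

Three-point gradient (reference A): Δ to B = (-245, -85, +2.2), Δ to C = (-75, -185, -0.7).
∂z/∂x = -0.01198, ∂z/∂y = +0.008639 (det = 38950).
|∇f| = √(-0.01198² + 0.008639²) = 0.01477 m/m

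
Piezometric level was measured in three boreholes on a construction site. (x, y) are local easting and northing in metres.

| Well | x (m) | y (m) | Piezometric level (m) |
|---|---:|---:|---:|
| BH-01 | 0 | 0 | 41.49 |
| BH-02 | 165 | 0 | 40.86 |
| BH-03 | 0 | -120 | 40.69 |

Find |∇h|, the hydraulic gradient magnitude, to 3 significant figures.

0.00768

∂h/∂x = (40.86 − 41.49) / (165 − 0) = -0.003818
∂h/∂y = (40.69 − 41.49) / (-120 − 0) = +0.006667
|∇h| = √(-0.003818² + 0.006667²) = 0.007683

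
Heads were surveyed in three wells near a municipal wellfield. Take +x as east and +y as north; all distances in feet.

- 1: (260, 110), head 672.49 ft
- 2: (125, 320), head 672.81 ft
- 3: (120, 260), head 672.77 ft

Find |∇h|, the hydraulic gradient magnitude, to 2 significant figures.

0.0014

With h = a·x + b·y + c and 1 as origin, the differences give:
  (-135)·a + 210·b = +0.32
  (-140)·a + 150·b = +0.28
Eliminate b (×150 and ×210, subtract): 9150·a = -10.800 → a = ∂h/∂x = -0.001180
Back-substitute: b = ∂h/∂y = +0.0007650.
|∇h| = √(-0.001180² + 0.0007650²) = 0.001406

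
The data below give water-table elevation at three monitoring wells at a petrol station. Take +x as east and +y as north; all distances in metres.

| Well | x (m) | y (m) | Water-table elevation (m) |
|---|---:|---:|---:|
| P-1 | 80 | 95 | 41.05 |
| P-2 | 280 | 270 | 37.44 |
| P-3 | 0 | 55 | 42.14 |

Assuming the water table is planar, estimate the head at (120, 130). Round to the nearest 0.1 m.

40.3 m

Differences from P-1: to P-2 (Δx, Δy, Δh) = (200, 175, -3.61); to P-3 = (-80, -40, +1.09).
Determinant of the coordinate differences = 200·(-40) − (-80)·175 = 6000.
∂h/∂x = [(-3.61)·(-40) − (+1.09)·175] / 6000 = -0.007725
∂h/∂y = [200·(+1.09) − (-80)·(-3.61)] / 6000 = -0.01180
h(120, 130) = 41.05 + (-0.007725)·(40) + (-0.01180)·(35) = 41.05 -0.309 -0.413 = 40.328 m.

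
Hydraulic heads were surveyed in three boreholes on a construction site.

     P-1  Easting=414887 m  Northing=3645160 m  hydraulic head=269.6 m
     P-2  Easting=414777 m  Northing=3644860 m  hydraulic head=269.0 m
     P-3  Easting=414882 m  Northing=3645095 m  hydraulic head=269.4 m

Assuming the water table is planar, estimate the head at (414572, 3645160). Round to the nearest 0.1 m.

270.8 m

Three-point gradient (reference P-1): Δ to P-2 = (-110, -300, -0.6), Δ to P-3 = (-5, -65, -0.2).
∂h/∂x = -0.003717, ∂h/∂y = +0.003363 (det = 5650).
h(414572, 3645160) = 269.6 + (-0.003717)·(-315) + (+0.003363)·(0) = 269.6 +1.171 +0.000 = 270.771 m.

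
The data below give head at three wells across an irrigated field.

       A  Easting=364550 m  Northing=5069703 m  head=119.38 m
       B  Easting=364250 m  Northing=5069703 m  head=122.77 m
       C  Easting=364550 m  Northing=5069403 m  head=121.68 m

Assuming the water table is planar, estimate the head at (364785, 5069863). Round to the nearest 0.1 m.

115.5 m

∂h/∂x = (122.77 − 119.38) / (364250 − 364550) = -0.01130
∂h/∂y = (121.68 − 119.38) / (5069403 − 5069703) = -0.007667
h(364785, 5069863) = 119.38 + (-0.01130)·(235) + (-0.007667)·(160) = 119.38 -2.656 -1.227 = 115.498 m.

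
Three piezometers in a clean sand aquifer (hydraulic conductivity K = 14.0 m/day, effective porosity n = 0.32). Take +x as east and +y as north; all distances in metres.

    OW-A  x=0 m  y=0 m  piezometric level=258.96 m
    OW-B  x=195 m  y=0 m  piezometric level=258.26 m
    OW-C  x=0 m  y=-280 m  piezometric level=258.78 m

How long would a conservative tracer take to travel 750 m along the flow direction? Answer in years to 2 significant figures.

∂h/∂x = (258.26 − 258.96) / (195 − 0) = -0.003590
∂h/∂y = (258.78 − 258.96) / (-280 − 0) = +0.0006429
|∇h| = √(-0.003590² + 0.0006429²) = 0.003647
Seepage velocity v = K·i/n = 14.0 × 0.003647 / 0.32 = 0.1596 m/day.
t = 750 / 0.1596 = 4699 days = 12.9 years.

13 years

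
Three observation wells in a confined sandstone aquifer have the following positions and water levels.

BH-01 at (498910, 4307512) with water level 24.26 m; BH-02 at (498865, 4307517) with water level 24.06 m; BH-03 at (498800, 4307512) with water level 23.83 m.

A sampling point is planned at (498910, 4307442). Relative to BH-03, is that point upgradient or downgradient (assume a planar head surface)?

With h = a·x + b·y + c and BH-01 as origin, the differences give:
  (-45)·a + 5·b = -0.20
  (-110)·a + 0·b = -0.43
Eliminate b (×0 and ×5, subtract): 550·a = 2.150 → a = ∂h/∂x = +0.003909
Back-substitute: b = ∂h/∂y = -0.004818.
Head at (498910, 4307442) = 24.26 + (+0.003909)·(0) + (-0.004818)·(-70) = 24.60 m.
That is higher than the 23.83 m at BH-03, so the point is upgradient.

upgradient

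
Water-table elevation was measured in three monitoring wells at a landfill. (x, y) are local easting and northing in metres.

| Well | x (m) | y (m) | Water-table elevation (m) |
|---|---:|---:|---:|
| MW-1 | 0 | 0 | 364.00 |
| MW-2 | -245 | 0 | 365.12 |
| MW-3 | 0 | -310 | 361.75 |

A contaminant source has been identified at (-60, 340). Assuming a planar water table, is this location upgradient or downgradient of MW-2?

upgradient

∂h/∂x = (365.12 − 364.00) / (-245 − 0) = -0.004571
∂h/∂y = (361.75 − 364.00) / (-310 − 0) = +0.007258
Head at (-60, 340) = 364.00 + (-0.004571)·(-60) + (+0.007258)·(340) = 366.74 m.
That is higher than the 365.12 m at MW-2, so the point is upgradient.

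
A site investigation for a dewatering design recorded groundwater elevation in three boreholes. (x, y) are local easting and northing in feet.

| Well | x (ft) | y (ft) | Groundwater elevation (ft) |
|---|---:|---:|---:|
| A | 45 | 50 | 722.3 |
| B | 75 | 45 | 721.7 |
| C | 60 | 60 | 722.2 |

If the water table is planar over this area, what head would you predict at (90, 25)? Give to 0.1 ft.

With h = a·x + b·y + c and A as origin, the differences give:
  30·a + (-5)·b = -0.6
  15·a + 10·b = -0.1
Eliminate b (×10 and ×(-5), subtract): 375·a = -6.50 → a = ∂h/∂x = -0.01733
Back-substitute: b = ∂h/∂y = +0.01600.
h(90, 25) = 722.3 + (-0.01733)·(45) + (+0.01600)·(-25) = 722.3 -0.780 -0.400 = 721.120 ft.

721.1 ft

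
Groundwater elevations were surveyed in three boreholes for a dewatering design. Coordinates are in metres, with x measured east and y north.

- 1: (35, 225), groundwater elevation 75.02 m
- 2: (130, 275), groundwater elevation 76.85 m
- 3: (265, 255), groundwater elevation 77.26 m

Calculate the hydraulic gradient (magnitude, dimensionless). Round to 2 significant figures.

With h = a·x + b·y + c and 1 as origin, the differences give:
  95·a + 50·b = +1.83
  230·a + 30·b = +2.24
Eliminate b (×30 and ×50, subtract): -8650·a = -57.100 → a = ∂h/∂x = +0.006601
Back-substitute: b = ∂h/∂y = +0.02406.
|∇h| = √(0.006601² + 0.02406²) = 0.02495

0.025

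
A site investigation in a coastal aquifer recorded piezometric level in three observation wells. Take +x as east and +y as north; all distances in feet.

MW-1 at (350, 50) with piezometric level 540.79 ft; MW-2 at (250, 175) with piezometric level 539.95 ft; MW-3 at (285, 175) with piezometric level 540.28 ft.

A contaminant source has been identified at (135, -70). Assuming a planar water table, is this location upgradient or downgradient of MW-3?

Taking MW-1 as reference: MW-2−MW-1 = (-100, 125, -0.84); MW-3−MW-1 = (-65, 125, -0.51).
Determinant of the coordinate differences = (-100)·125 − (-65)·125 = -4375.
∂h/∂x = [(-0.84)·125 − (-0.51)·125] / -4375 = +0.009429
∂h/∂y = [(-100)·(-0.51) − (-65)·(-0.84)] / -4375 = +0.0008229
Head at (135, -70) = 540.79 + (+0.009429)·(-215) + (+0.0008229)·(-120) = 538.66 ft.
That is lower than the 540.28 ft at MW-3, so the point is downgradient.

downgradient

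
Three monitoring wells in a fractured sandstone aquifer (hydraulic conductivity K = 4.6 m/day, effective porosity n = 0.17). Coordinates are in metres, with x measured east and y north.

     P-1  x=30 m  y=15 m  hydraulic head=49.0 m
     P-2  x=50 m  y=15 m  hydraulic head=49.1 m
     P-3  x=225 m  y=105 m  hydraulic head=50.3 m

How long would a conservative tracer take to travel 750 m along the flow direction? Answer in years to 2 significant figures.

Taking P-1 as reference: P-2−P-1 = (20, 0, +0.1); P-3−P-1 = (195, 90, +1.3).
Solve a·Δx + b·Δy = Δh: det = 20·90 − 195·0 = 1800.
∂h/∂x = [(+0.1)·90 − (+1.3)·0] / 1800 = +0.005000
∂h/∂y = [20·(+1.3) − 195·(+0.1)] / 1800 = +0.003611
|∇h| = √(0.005000² + 0.003611²) = 0.006168
Seepage velocity v = K·i/n = 4.6 × 0.006168 / 0.17 = 0.1669 m/day.
t = 750 / 0.1669 = 4494 days = 12.3 years.

12 years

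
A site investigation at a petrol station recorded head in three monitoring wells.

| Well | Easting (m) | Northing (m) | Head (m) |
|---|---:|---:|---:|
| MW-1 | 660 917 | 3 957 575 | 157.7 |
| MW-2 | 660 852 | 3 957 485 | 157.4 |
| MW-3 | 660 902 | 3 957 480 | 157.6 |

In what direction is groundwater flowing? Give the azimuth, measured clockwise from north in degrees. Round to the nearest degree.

With h = a·x + b·y + c and MW-1 as origin, the differences give:
  (-65)·a + (-90)·b = -0.3
  (-15)·a + (-95)·b = -0.1
Eliminate b (×(-95) and ×(-90), subtract): 4825·a = 19.50 → a = ∂h/∂x = +0.004041
Back-substitute: b = ∂h/∂y = +0.0004145.
Flow direction (−∇h) has components (-0.004041 E, -0.0004145 N).
Azimuth = atan2(E, N) = atan2(-0.004041, -0.0004145) = 264.1° ≈ 264°.

264°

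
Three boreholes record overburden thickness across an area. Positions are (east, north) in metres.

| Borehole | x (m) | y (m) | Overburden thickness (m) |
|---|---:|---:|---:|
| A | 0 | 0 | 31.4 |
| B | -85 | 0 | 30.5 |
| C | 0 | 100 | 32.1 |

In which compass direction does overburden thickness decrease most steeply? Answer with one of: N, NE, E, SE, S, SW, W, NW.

∂d/∂x = (30.5 − 31.4) / (-85 − 0) = +0.01059
∂d/∂y = (32.1 − 31.4) / (100 − 0) = +0.007000
Steepest decrease is along −∇f = (-0.01059 E, -0.007000 N) → southwest.

SW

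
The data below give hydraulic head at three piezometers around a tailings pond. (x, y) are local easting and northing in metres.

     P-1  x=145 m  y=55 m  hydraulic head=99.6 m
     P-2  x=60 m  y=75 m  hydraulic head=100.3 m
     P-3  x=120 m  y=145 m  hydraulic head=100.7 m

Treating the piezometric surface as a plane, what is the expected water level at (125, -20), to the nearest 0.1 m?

Taking P-1 as reference: P-2−P-1 = (-85, 20, +0.7); P-3−P-1 = (-25, 90, +1.1).
Solve a·Δx + b·Δy = Δh: det = (-85)·90 − (-25)·20 = -7150.
∂h/∂x = [(+0.7)·90 − (+1.1)·20] / -7150 = -0.005734
∂h/∂y = [(-85)·(+1.1) − (-25)·(+0.7)] / -7150 = +0.01063
h(125, -20) = 99.6 + (-0.005734)·(-20) + (+0.01063)·(-75) = 99.6 +0.115 -0.797 = 98.917 m.

98.9 m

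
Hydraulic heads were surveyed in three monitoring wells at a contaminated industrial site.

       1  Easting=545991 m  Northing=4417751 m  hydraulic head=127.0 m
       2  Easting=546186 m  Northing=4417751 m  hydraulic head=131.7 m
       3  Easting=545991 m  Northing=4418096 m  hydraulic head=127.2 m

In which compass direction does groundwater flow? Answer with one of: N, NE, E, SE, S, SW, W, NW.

∂h/∂x = (131.7 − 127.0) / (546186 − 545991) = +0.02410
∂h/∂y = (127.2 − 127.0) / (4418096 − 4417751) = +0.0005797
Flow = −∇h = (-0.02410 east, -0.0005797 north), which points west.

W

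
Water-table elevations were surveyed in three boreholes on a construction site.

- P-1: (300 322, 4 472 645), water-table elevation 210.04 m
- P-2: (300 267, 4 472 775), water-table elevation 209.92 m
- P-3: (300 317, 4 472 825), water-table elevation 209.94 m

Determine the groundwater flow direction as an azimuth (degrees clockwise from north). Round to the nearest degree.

300°

Differences from P-1: to P-2 (Δx, Δy, Δh) = (-55, 130, -0.12); to P-3 = (-5, 180, -0.10).
Determinant of the coordinate differences = (-55)·180 − (-5)·130 = -9250.
∂h/∂x = [(-0.12)·180 − (-0.10)·130] / -9250 = +0.0009297
∂h/∂y = [(-55)·(-0.10) − (-5)·(-0.12)] / -9250 = -0.0005297
Flow direction (−∇h) has components (-0.0009297 E, +0.0005297 N).
Azimuth = atan2(E, N) = atan2(-0.0009297, +0.0005297) = 299.7° ≈ 300°.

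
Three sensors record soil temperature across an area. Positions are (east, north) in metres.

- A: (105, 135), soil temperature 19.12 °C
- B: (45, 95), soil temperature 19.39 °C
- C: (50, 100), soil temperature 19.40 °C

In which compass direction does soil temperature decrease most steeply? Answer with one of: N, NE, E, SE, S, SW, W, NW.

SE

Taking A as reference: B−A = (-60, -40, +0.27); C−A = (-55, -35, +0.28).
Solve a·Δx + b·Δy = ΔT: det = (-60)·(-35) − (-55)·(-40) = -100.
∂T/∂x = [(+0.27)·(-35) − (+0.28)·(-40)] / -100 = -0.01750
∂T/∂y = [(-60)·(+0.28) − (-55)·(+0.27)] / -100 = +0.01950
Steepest decrease is along −∇f = (+0.01750 E, -0.01950 N) → southeast.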